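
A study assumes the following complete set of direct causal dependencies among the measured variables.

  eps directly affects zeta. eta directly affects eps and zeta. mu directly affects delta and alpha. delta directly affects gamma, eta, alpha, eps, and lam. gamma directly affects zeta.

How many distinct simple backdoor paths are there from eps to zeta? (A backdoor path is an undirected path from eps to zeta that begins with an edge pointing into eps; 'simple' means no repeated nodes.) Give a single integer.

A backdoor path from eps to zeta is any simple undirected path whose first edge points into eps (i.e. leaves eps via a parent).
Parents of eps: {delta, eta}.
Enumerating:
  P1: eps <- delta -> eta -> zeta
  P2: eps <- delta -> gamma -> zeta
  P3: eps <- eta <- delta -> gamma -> zeta
  P4: eps <- eta -> zeta
That exhausts the simple backdoor paths. Count: 4.

4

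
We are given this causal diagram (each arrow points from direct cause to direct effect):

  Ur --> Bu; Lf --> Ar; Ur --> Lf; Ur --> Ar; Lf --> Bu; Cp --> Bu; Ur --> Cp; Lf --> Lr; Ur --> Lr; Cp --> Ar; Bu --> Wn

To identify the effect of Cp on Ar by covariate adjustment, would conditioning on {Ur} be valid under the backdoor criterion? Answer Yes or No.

Backdoor paths from Cp to Ar (paths whose first edge points into Cp):
  P1: Cp <- Ur -> Lf -> Ar
  P2: Cp <- Ur -> Bu <- Lf -> Ar
  P3: Cp <- Ur -> Lr <- Lf -> Ar
  P4: Cp <- Ur -> Ar
Condition 1 (no descendant of Cp in the set): holds — descendants of Cp are {Ar, Bu, Wn}; none are in {Ur}.
Condition 2 (every backdoor path blocked by {Ur}):
  P1: blocked at fork node Ur ∈ conditioning set.
  P2: blocked at fork node Ur ∈ conditioning set.
  P3: blocked at fork node Ur ∈ conditioning set.
  P4: blocked at fork node Ur ∈ conditioning set.
{Ur} satisfies the backdoor criterion.

Yes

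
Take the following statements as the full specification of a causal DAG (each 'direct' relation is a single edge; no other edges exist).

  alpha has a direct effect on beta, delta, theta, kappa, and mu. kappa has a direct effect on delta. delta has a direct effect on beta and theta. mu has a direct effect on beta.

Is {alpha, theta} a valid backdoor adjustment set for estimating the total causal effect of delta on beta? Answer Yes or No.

Backdoor paths from delta to beta (paths whose first edge points into delta):
  P1: delta <- alpha -> mu -> beta
  P2: delta <- alpha -> beta
  P3: delta <- kappa <- alpha -> mu -> beta
  P4: delta <- kappa <- alpha -> beta
Condition 1 (no descendant of delta in the set): FAILS — theta is a descendant of delta.
Condition 2 (every backdoor path blocked by {alpha, theta}):
  P1: blocked at fork node alpha ∈ conditioning set.
  P2: blocked at fork node alpha ∈ conditioning set.
  P3: blocked at fork node alpha ∈ conditioning set.
  P4: blocked at fork node alpha ∈ conditioning set.
{alpha, theta} does not satisfy the backdoor criterion.

No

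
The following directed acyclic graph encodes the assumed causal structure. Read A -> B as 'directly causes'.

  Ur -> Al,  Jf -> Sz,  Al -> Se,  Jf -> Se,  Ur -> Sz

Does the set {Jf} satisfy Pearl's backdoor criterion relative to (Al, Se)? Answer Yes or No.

Yes

Backdoor paths from Al to Se (paths whose first edge points into Al):
  P1: Al <- Ur -> Sz <- Jf -> Se
Condition 1 (no descendant of Al in the set): holds — descendants of Al are {Se}; none are in {Jf}.
Condition 2 (every backdoor path blocked by {Jf}):
  P1: blocked at collider Sz (neither it nor any descendant is in the conditioning set).
{Jf} satisfies the backdoor criterion.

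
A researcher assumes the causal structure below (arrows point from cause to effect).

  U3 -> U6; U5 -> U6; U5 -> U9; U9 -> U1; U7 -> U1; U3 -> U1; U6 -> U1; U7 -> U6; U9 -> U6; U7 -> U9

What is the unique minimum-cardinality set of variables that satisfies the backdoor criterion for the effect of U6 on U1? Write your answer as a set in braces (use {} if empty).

{U3, U7, U9}

Variables eligible for adjustment (non-descendants of U6, excluding U6 and U1): {U3, U5, U7, U9}.
Backdoor paths from U6 to U1:
  P1: U6 <- U7 -> U9 -> U1
  P2: U6 <- U7 -> U1
  P3: U6 <- U5 -> U9 <- U7 -> U1
  P4: U6 <- U5 -> U9 -> U1
  P5: U6 <- U3 -> U1
  P6: U6 <- U9 <- U7 -> U1
  P7: U6 <- U9 -> U1
The empty set is not sufficient: P1 (U6 <- U7 -> U9 -> U1) has no collider blocking it and no conditioned non-collider, so it is open.
Try {U3, U7, U9}:
  P1: blocked at fork node U7 ∈ conditioning set.
  P2: blocked at fork node U7 ∈ conditioning set.
  P3: blocked at fork node U7 ∈ conditioning set.
  P4: blocked at chain node U9 ∈ conditioning set.
  P5: blocked at fork node U3 ∈ conditioning set.
  P6: blocked at chain node U9 ∈ conditioning set.
  P7: blocked at fork node U9 ∈ conditioning set.
{U3, U7, U9} contains no descendant of U6 and blocks every backdoor path.
Every element of {U3, U7, U9} is needed (dropping U3 leaves P5 open; dropping U7 leaves P2 open; dropping U9 leaves P4 open), so no proper subset is valid.
Among all size-3 subsets of the eligible variables, only {U3, U7, U9} blocks every backdoor path, so it is the unique smallest valid adjustment set.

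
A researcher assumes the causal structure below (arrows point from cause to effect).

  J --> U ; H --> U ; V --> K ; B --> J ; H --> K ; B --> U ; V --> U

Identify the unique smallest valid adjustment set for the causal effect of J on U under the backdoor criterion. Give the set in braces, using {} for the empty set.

Variables eligible for adjustment (non-descendants of J, excluding J and U): {B, H, K, V}.
Backdoor paths from J to U:
  P1: J <- B -> U
The empty set is not sufficient: P1 (J <- B -> U) has no collider blocking it and no conditioned non-collider, so it is open.
Try {B}:
  P1: blocked at fork node B ∈ conditioning set.
{B} contains no descendant of J and blocks every backdoor path.
No other singleton works — e.g. {V} leaves P1 open — so {B} is the unique smallest valid adjustment set.

{B}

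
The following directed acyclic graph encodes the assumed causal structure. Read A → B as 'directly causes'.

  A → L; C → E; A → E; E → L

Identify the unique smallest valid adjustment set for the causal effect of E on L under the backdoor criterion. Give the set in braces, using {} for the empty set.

Variables eligible for adjustment (non-descendants of E, excluding E and L): {A, C}.
Backdoor paths from E to L:
  P1: E <- A -> L
The empty set is not sufficient: P1 (E <- A -> L) has no collider blocking it and no conditioned non-collider, so it is open.
Try {A}:
  P1: blocked at fork node A ∈ conditioning set.
{A} contains no descendant of E and blocks every backdoor path.
No other singleton works — e.g. {C} leaves P1 open — so {A} is the unique smallest valid adjustment set.

{A}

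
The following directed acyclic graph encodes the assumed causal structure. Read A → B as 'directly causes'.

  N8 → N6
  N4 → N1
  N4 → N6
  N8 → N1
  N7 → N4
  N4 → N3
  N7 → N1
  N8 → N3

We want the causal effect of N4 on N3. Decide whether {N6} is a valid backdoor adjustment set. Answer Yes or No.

Backdoor paths from N4 to N3 (paths whose first edge points into N4):
  P1: N4 <- N7 -> N1 <- N8 -> N3
Condition 1 (no descendant of N4 in the set): FAILS — N6 is a descendant of N4.
Condition 2 (every backdoor path blocked by {N6}):
  P1: blocked at collider N1 (neither it nor any descendant is in the conditioning set).
{N6} does not satisfy the backdoor criterion.

No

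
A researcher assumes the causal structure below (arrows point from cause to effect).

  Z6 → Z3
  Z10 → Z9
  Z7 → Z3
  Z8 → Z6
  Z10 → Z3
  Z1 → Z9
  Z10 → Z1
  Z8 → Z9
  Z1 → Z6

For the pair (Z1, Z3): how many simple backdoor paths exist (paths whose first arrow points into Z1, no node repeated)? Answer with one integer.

A backdoor path from Z1 to Z3 is any simple undirected path whose first edge points into Z1 (i.e. leaves Z1 via a parent).
Parents of Z1: {Z10}.
Enumerating:
  P1: Z1 <- Z10 -> Z9 <- Z8 -> Z6 -> Z3
  P2: Z1 <- Z10 -> Z3
That exhausts the simple backdoor paths. Count: 2.

2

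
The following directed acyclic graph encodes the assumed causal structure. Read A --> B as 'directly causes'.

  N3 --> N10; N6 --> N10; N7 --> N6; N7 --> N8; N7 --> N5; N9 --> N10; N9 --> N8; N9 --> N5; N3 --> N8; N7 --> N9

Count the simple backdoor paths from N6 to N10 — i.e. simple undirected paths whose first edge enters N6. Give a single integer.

6

A backdoor path from N6 to N10 is any simple undirected path whose first edge points into N6 (i.e. leaves N6 via a parent).
Parents of N6: {N7}.
Enumerating:
  P1: N6 <- N7 -> N9 -> N10
  P2: N6 <- N7 -> N9 -> N8 <- N3 -> N10
  P3: N6 <- N7 -> N5 <- N9 -> N10
  P4: N6 <- N7 -> N5 <- N9 -> N8 <- N3 -> N10
  P5: N6 <- N7 -> N8 <- N3 -> N10
  P6: N6 <- N7 -> N8 <- N9 -> N10
That exhausts the simple backdoor paths. Count: 6.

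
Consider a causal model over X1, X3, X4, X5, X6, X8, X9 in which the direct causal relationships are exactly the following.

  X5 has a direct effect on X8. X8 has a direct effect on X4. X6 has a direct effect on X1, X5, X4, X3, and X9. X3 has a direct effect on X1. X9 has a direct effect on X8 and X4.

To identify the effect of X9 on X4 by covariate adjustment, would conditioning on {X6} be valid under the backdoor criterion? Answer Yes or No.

Yes

Backdoor paths from X9 to X4 (paths whose first edge points into X9):
  P1: X9 <- X6 -> X5 -> X8 -> X4
  P2: X9 <- X6 -> X4
Condition 1 (no descendant of X9 in the set): holds — descendants of X9 are {X4, X8}; none are in {X6}.
Condition 2 (every backdoor path blocked by {X6}):
  P1: blocked at fork node X6 ∈ conditioning set.
  P2: blocked at fork node X6 ∈ conditioning set.
{X6} satisfies the backdoor criterion.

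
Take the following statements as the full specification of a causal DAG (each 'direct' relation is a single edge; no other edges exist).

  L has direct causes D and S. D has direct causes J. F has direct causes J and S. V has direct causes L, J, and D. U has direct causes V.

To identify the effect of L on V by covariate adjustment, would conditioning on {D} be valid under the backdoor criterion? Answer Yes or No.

Backdoor paths from L to V (paths whose first edge points into L):
  P1: L <- S -> F <- J -> D -> V
  P2: L <- S -> F <- J -> V
  P3: L <- D <- J -> V
  P4: L <- D -> V
Condition 1 (no descendant of L in the set): holds — descendants of L are {U, V}; none are in {D}.
Condition 2 (every backdoor path blocked by {D}):
  P1: blocked at collider F (neither it nor any descendant is in the conditioning set).
  P2: blocked at collider F (neither it nor any descendant is in the conditioning set).
  P3: blocked at chain node D ∈ conditioning set.
  P4: blocked at fork node D ∈ conditioning set.
{D} satisfies the backdoor criterion.

Yes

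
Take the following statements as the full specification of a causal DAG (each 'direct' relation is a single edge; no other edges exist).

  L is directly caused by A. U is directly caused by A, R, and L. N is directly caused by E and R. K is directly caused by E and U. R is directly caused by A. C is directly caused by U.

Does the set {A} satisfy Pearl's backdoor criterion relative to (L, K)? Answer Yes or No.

Yes

Backdoor paths from L to K (paths whose first edge points into L):
  P1: L <- A -> R -> U -> K
  P2: L <- A -> R -> N <- E -> K
  P3: L <- A -> U <- R -> N <- E -> K
  P4: L <- A -> U -> K
Condition 1 (no descendant of L in the set): holds — descendants of L are {C, K, U}; none are in {A}.
Condition 2 (every backdoor path blocked by {A}):
  P1: blocked at fork node A ∈ conditioning set.
  P2: blocked at fork node A ∈ conditioning set.
  P3: blocked at fork node A ∈ conditioning set.
  P4: blocked at fork node A ∈ conditioning set.
{A} satisfies the backdoor criterion.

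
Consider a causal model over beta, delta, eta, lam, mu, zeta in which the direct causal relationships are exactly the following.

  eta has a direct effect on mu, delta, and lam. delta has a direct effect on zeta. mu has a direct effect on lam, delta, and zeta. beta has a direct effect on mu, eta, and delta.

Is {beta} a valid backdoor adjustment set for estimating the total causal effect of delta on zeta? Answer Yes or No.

No

Backdoor paths from delta to zeta (paths whose first edge points into delta):
  P1: delta <- beta -> eta -> mu -> zeta
  P2: delta <- beta -> eta -> lam <- mu -> zeta
  P3: delta <- beta -> mu -> zeta
  P4: delta <- eta <- beta -> mu -> zeta
  P5: delta <- eta -> mu -> zeta
  P6: delta <- eta -> lam <- mu -> zeta
  P7: delta <- mu -> zeta
Condition 1 (no descendant of delta in the set): holds — descendants of delta are {zeta}; none are in {beta}.
Condition 2 (every backdoor path blocked by {beta}):
  P1: blocked at fork node beta ∈ conditioning set.
  P2: blocked at fork node beta ∈ conditioning set.
  P3: blocked at fork node beta ∈ conditioning set.
  P4: blocked at fork node beta ∈ conditioning set.
  P5: open — no interior node is in the conditioning set.
  P6: blocked at collider lam (neither it nor any descendant is in the conditioning set).
  P7: open — no interior node is in the conditioning set.
{beta} does not satisfy the backdoor criterion.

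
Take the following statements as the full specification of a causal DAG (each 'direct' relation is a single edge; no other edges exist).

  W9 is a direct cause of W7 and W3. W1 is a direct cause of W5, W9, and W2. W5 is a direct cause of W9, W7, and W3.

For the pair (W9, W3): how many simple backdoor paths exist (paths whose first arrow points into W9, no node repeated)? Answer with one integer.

2

A backdoor path from W9 to W3 is any simple undirected path whose first edge points into W9 (i.e. leaves W9 via a parent).
Parents of W9: {W1, W5}.
Enumerating:
  P1: W9 <- W1 -> W5 -> W3
  P2: W9 <- W5 -> W3
That exhausts the simple backdoor paths. Count: 2.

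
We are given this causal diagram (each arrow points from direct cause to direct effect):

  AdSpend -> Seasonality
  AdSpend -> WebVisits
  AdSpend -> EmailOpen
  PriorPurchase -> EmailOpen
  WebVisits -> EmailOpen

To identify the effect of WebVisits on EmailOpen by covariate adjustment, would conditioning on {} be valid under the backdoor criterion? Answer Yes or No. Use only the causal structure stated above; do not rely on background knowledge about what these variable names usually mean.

Backdoor paths from WebVisits to EmailOpen (paths whose first edge points into WebVisits):
  P1: WebVisits <- AdSpend -> EmailOpen
Condition 1 (no descendant of WebVisits in the set): holds — descendants of WebVisits are {EmailOpen}; none are in {}.
Condition 2 (every backdoor path blocked by {}):
  P1: open — no interior node is in the conditioning set.
{} does not satisfy the backdoor criterion.

No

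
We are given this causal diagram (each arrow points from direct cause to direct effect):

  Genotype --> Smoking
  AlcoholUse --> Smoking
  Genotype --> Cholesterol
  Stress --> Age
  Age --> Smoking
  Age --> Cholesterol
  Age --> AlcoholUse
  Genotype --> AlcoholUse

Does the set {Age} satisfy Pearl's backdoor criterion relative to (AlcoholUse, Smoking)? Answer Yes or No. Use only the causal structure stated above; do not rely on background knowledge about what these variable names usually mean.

No

Backdoor paths from AlcoholUse to Smoking (paths whose first edge points into AlcoholUse):
  P1: AlcoholUse <- Age -> Smoking
  P2: AlcoholUse <- Age -> Cholesterol <- Genotype -> Smoking
  P3: AlcoholUse <- Genotype -> Smoking
  P4: AlcoholUse <- Genotype -> Cholesterol <- Age -> Smoking
Condition 1 (no descendant of AlcoholUse in the set): holds — descendants of AlcoholUse are {Smoking}; none are in {Age}.
Condition 2 (every backdoor path blocked by {Age}):
  P1: blocked at fork node Age ∈ conditioning set.
  P2: blocked at fork node Age ∈ conditioning set.
  P3: open — no interior node is in the conditioning set.
  P4: blocked at collider Cholesterol (neither it nor any descendant is in the conditioning set).
{Age} does not satisfy the backdoor criterion.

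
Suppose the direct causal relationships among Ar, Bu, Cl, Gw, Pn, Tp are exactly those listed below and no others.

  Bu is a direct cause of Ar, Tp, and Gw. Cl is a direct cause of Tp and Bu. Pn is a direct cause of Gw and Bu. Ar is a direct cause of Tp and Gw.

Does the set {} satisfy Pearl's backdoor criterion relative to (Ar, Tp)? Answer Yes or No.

Backdoor paths from Ar to Tp (paths whose first edge points into Ar):
  P1: Ar <- Bu <- Cl -> Tp
  P2: Ar <- Bu -> Tp
Condition 1 (no descendant of Ar in the set): holds — descendants of Ar are {Gw, Tp}; none are in {}.
Condition 2 (every backdoor path blocked by {}):
  P1: open — no interior node is in the conditioning set.
  P2: open — no interior node is in the conditioning set.
{} does not satisfy the backdoor criterion.

No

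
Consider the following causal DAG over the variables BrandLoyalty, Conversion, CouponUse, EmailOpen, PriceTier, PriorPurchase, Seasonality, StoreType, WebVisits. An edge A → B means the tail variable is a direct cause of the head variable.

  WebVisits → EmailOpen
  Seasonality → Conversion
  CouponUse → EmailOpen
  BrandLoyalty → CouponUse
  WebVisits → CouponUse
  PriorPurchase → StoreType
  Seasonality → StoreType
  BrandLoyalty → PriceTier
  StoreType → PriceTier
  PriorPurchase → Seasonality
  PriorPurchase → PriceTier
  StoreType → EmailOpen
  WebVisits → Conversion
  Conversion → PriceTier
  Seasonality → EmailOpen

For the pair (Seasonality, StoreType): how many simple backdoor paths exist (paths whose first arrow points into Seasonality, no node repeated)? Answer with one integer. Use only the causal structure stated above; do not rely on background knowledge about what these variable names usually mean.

6

A backdoor path from Seasonality to StoreType is any simple undirected path whose first edge points into Seasonality (i.e. leaves Seasonality via a parent).
Parents of Seasonality: {PriorPurchase}.
Enumerating:
  P1: Seasonality <- PriorPurchase -> StoreType
  P2: Seasonality <- PriorPurchase -> PriceTier <- BrandLoyalty -> CouponUse <- WebVisits -> EmailOpen <- StoreType
  P3: Seasonality <- PriorPurchase -> PriceTier <- BrandLoyalty -> CouponUse -> EmailOpen <- StoreType
  P4: Seasonality <- PriorPurchase -> PriceTier <- StoreType
  P5: Seasonality <- PriorPurchase -> PriceTier <- Conversion <- WebVisits -> CouponUse -> EmailOpen <- StoreType
  P6: Seasonality <- PriorPurchase -> PriceTier <- Conversion <- WebVisits -> EmailOpen <- StoreType
That exhausts the simple backdoor paths. Count: 6.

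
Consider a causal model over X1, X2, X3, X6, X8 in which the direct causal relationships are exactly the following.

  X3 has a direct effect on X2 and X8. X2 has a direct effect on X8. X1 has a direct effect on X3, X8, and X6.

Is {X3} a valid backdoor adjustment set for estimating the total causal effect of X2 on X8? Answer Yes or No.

Yes

Backdoor paths from X2 to X8 (paths whose first edge points into X2):
  P1: X2 <- X3 <- X1 -> X8
  P2: X2 <- X3 -> X8
Condition 1 (no descendant of X2 in the set): holds — descendants of X2 are {X8}; none are in {X3}.
Condition 2 (every backdoor path blocked by {X3}):
  P1: blocked at chain node X3 ∈ conditioning set.
  P2: blocked at fork node X3 ∈ conditioning set.
{X3} satisfies the backdoor criterion.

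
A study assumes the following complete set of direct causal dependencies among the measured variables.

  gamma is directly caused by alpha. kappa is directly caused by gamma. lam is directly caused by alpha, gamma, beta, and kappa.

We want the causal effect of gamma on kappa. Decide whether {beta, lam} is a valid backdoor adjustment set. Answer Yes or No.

Backdoor paths from gamma to kappa (paths whose first edge points into gamma):
  P1: gamma <- alpha -> lam <- kappa
Condition 1 (no descendant of gamma in the set): FAILS — lam is a descendant of gamma.
Condition 2 (every backdoor path blocked by {beta, lam}):
  P1: open — collider(s) lam are conditioned on (or have a conditioned descendant) and no non-collider on the path is in the set.
{beta, lam} does not satisfy the backdoor criterion.

No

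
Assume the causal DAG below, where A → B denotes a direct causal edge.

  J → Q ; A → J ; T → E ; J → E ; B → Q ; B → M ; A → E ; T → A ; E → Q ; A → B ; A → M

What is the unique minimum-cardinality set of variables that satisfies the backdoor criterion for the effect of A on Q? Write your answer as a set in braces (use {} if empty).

{T}

Variables eligible for adjustment (non-descendants of A, excluding A and Q): {T}.
Backdoor paths from A to Q:
  P1: A <- T -> E <- J -> Q
  P2: A <- T -> E -> Q
The empty set is not sufficient: P2 (A <- T -> E -> Q) has no collider blocking it and no conditioned non-collider, so it is open.
Try {T}:
  P1: blocked at fork node T ∈ conditioning set.
  P2: blocked at fork node T ∈ conditioning set.
{T} contains no descendant of A and blocks every backdoor path.
{T} is the unique smallest valid adjustment set.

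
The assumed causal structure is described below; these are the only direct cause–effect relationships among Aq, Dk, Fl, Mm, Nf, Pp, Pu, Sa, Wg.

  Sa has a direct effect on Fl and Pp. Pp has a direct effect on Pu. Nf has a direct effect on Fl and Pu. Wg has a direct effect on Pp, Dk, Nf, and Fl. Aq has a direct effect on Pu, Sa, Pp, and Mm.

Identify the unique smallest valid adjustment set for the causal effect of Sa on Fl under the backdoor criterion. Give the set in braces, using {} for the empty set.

Variables eligible for adjustment (non-descendants of Sa, excluding Sa and Fl): {Aq, Dk, Mm, Nf, Wg}.
Backdoor paths from Sa to Fl:
  P1: Sa <- Aq -> Pp <- Wg -> Nf -> Fl
  P2: Sa <- Aq -> Pp <- Wg -> Fl
  P3: Sa <- Aq -> Pp -> Pu <- Nf <- Wg -> Fl
  P4: Sa <- Aq -> Pp -> Pu <- Nf -> Fl
  P5: Sa <- Aq -> Pu <- Nf <- Wg -> Fl
  P6: Sa <- Aq -> Pu <- Nf -> Fl
  P7: Sa <- Aq -> Pu <- Pp <- Wg -> Nf -> Fl
  P8: Sa <- Aq -> Pu <- Pp <- Wg -> Fl
Each backdoor path contains an unconditioned collider, so every path is already blocked with the empty conditioning set:
  P1: blocked at collider Pp (neither it nor any descendant is in the conditioning set).
  P2: blocked at collider Pp (neither it nor any descendant is in the conditioning set).
  P3: blocked at collider Pu (neither it nor any descendant is in the conditioning set).
  P4: blocked at collider Pu (neither it nor any descendant is in the conditioning set).
  P5: blocked at collider Pu (neither it nor any descendant is in the conditioning set).
  P6: blocked at collider Pu (neither it nor any descendant is in the conditioning set).
  P7: blocked at collider Pu (neither it nor any descendant is in the conditioning set).
  P8: blocked at collider Pu (neither it nor any descendant is in the conditioning set).
The empty set is therefore the unique smallest valid set.

{}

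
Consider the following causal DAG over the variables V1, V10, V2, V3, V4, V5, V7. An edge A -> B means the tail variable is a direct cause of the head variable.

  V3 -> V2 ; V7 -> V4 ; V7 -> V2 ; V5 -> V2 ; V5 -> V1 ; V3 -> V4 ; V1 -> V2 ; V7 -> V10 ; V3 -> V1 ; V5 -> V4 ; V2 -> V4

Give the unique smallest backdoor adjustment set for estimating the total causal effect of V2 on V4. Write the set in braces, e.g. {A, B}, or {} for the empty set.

Variables eligible for adjustment (non-descendants of V2, excluding V2 and V4): {V1, V10, V3, V5, V7}.
Backdoor paths from V2 to V4:
  P1: V2 <- V3 -> V1 <- V5 -> V4
  P2: V2 <- V3 -> V4
  P3: V2 <- V7 -> V4
  P4: V2 <- V5 -> V1 <- V3 -> V4
  P5: V2 <- V5 -> V4
  P6: V2 <- V1 <- V3 -> V4
  P7: V2 <- V1 <- V5 -> V4
The empty set is not sufficient: P2 (V2 <- V3 -> V4) has no collider blocking it and no conditioned non-collider, so it is open.
Try {V3, V5, V7}:
  P1: blocked at fork node V3 ∈ conditioning set.
  P2: blocked at fork node V3 ∈ conditioning set.
  P3: blocked at fork node V7 ∈ conditioning set.
  P4: blocked at fork node V5 ∈ conditioning set.
  P5: blocked at fork node V5 ∈ conditioning set.
  P6: blocked at fork node V3 ∈ conditioning set.
  P7: blocked at fork node V5 ∈ conditioning set.
{V3, V5, V7} contains no descendant of V2 and blocks every backdoor path.
Every element of {V3, V5, V7} is needed (dropping V3 leaves P2 open; dropping V5 leaves P5 open; dropping V7 leaves P3 open), so no proper subset is valid.
Among all size-3 subsets of the eligible variables, only {V3, V5, V7} blocks every backdoor path, so it is the unique smallest valid adjustment set.

{V3, V5, V7}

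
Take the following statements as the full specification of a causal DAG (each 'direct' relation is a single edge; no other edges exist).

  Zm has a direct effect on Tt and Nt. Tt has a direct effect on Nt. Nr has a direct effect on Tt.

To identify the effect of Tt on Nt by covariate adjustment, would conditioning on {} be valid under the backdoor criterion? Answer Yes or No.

Backdoor paths from Tt to Nt (paths whose first edge points into Tt):
  P1: Tt <- Zm -> Nt
Condition 1 (no descendant of Tt in the set): holds — descendants of Tt are {Nt}; none are in {}.
Condition 2 (every backdoor path blocked by {}):
  P1: open — no interior node is in the conditioning set.
{} does not satisfy the backdoor criterion.

No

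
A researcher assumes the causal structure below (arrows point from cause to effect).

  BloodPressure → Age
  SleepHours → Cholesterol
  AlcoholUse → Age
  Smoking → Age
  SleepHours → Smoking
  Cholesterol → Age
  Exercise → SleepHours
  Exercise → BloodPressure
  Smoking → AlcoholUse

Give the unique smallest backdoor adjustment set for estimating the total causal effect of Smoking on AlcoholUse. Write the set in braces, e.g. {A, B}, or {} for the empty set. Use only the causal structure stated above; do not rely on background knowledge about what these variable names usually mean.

{}

Variables eligible for adjustment (non-descendants of Smoking, excluding Smoking and AlcoholUse): {BloodPressure, Cholesterol, Exercise, SleepHours}.
Backdoor paths from Smoking to AlcoholUse:
  P1: Smoking <- SleepHours <- Exercise -> BloodPressure -> Age <- AlcoholUse
  P2: Smoking <- SleepHours -> Cholesterol -> Age <- AlcoholUse
Each backdoor path contains an unconditioned collider, so every path is already blocked with the empty conditioning set:
  P1: blocked at collider Age (neither it nor any descendant is in the conditioning set).
  P2: blocked at collider Age (neither it nor any descendant is in the conditioning set).
The empty set is therefore the unique smallest valid set.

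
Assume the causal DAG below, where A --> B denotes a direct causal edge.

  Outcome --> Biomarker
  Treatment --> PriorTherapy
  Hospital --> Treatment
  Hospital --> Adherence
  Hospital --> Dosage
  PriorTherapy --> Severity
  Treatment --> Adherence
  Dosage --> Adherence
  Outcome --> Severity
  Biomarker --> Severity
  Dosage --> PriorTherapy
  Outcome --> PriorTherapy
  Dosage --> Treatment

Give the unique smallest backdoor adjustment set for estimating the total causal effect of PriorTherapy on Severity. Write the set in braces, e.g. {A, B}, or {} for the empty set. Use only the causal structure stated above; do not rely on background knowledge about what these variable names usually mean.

Variables eligible for adjustment (non-descendants of PriorTherapy, excluding PriorTherapy and Severity): {Adherence, Biomarker, Dosage, Hospital, Outcome, Treatment}.
Backdoor paths from PriorTherapy to Severity:
  P1: PriorTherapy <- Outcome -> Biomarker -> Severity
  P2: PriorTherapy <- Outcome -> Severity
The empty set is not sufficient: P1 (PriorTherapy <- Outcome -> Biomarker -> Severity) has no collider blocking it and no conditioned non-collider, so it is open.
Try {Outcome}:
  P1: blocked at fork node Outcome ∈ conditioning set.
  P2: blocked at fork node Outcome ∈ conditioning set.
{Outcome} contains no descendant of PriorTherapy and blocks every backdoor path.
No other singleton works — e.g. {Hospital} leaves P1 open — so {Outcome} is the unique smallest valid adjustment set.

{Outcome}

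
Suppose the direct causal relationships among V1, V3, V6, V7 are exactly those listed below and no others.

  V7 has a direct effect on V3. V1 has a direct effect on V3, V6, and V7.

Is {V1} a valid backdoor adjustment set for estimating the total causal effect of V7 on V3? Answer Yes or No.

Yes

Backdoor paths from V7 to V3 (paths whose first edge points into V7):
  P1: V7 <- V1 -> V3
Condition 1 (no descendant of V7 in the set): holds — descendants of V7 are {V3}; none are in {V1}.
Condition 2 (every backdoor path blocked by {V1}):
  P1: blocked at fork node V1 ∈ conditioning set.
{V1} satisfies the backdoor criterion.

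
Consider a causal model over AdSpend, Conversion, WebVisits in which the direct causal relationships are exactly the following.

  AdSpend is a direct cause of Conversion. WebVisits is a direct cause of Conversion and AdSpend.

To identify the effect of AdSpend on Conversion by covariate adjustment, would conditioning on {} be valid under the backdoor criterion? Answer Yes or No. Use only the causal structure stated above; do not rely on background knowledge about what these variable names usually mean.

Backdoor paths from AdSpend to Conversion (paths whose first edge points into AdSpend):
  P1: AdSpend <- WebVisits -> Conversion
Condition 1 (no descendant of AdSpend in the set): holds — descendants of AdSpend are {Conversion}; none are in {}.
Condition 2 (every backdoor path blocked by {}):
  P1: open — no interior node is in the conditioning set.
{} does not satisfy the backdoor criterion.

No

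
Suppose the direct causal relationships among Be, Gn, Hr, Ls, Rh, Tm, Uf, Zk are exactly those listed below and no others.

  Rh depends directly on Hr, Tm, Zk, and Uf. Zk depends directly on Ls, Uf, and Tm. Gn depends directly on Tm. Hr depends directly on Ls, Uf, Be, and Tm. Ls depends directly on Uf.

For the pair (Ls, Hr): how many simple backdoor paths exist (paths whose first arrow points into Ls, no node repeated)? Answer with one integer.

8

A backdoor path from Ls to Hr is any simple undirected path whose first edge points into Ls (i.e. leaves Ls via a parent).
Parents of Ls: {Uf}.
Enumerating:
  P1: Ls <- Uf -> Zk <- Tm -> Hr
  P2: Ls <- Uf -> Zk <- Tm -> Rh <- Hr
  P3: Ls <- Uf -> Zk -> Rh <- Tm -> Hr
  P4: Ls <- Uf -> Zk -> Rh <- Hr
  P5: Ls <- Uf -> Hr
  P6: Ls <- Uf -> Rh <- Tm -> Hr
  P7: Ls <- Uf -> Rh <- Zk <- Tm -> Hr
  P8: Ls <- Uf -> Rh <- Hr
That exhausts the simple backdoor paths. Count: 8.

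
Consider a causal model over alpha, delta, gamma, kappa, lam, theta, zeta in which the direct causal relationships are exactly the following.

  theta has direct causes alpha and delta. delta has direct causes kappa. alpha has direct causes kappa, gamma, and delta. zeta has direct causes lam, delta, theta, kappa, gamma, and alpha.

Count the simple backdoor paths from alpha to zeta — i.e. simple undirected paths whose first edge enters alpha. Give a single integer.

A backdoor path from alpha to zeta is any simple undirected path whose first edge points into alpha (i.e. leaves alpha via a parent).
Parents of alpha: {delta, gamma, kappa}.
Enumerating:
  P1: alpha <- kappa -> delta -> theta -> zeta
  P2: alpha <- kappa -> delta -> zeta
  P3: alpha <- kappa -> zeta
  P4: alpha <- delta <- kappa -> zeta
  P5: alpha <- delta -> theta -> zeta
  P6: alpha <- delta -> zeta
  P7: alpha <- gamma -> zeta
That exhausts the simple backdoor paths. Count: 7.

7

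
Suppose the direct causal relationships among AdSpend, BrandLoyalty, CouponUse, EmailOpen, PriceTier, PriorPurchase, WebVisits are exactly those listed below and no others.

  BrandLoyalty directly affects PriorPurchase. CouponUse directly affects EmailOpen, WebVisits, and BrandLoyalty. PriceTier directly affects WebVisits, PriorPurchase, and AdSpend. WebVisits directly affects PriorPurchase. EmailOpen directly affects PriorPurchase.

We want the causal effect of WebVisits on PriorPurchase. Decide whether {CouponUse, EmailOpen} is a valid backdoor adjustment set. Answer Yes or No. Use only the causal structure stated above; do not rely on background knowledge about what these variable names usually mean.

No

Backdoor paths from WebVisits to PriorPurchase (paths whose first edge points into WebVisits):
  P1: WebVisits <- PriceTier -> PriorPurchase
  P2: WebVisits <- CouponUse -> BrandLoyalty -> PriorPurchase
  P3: WebVisits <- CouponUse -> EmailOpen -> PriorPurchase
Condition 1 (no descendant of WebVisits in the set): holds — descendants of WebVisits are {PriorPurchase}; none are in {CouponUse, EmailOpen}.
Condition 2 (every backdoor path blocked by {CouponUse, EmailOpen}):
  P1: open — no interior node is in the conditioning set.
  P2: blocked at fork node CouponUse ∈ conditioning set.
  P3: blocked at fork node CouponUse ∈ conditioning set.
{CouponUse, EmailOpen} does not satisfy the backdoor criterion.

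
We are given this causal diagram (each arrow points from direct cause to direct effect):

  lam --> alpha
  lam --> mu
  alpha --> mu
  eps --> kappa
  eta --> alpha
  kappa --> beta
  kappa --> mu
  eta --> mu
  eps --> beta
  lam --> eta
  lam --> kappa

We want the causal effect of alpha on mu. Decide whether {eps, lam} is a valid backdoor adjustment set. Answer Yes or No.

No

Backdoor paths from alpha to mu (paths whose first edge points into alpha):
  P1: alpha <- lam -> kappa -> mu
  P2: alpha <- lam -> eta -> mu
  P3: alpha <- lam -> mu
  P4: alpha <- eta <- lam -> kappa -> mu
  P5: alpha <- eta <- lam -> mu
  P6: alpha <- eta -> mu
Condition 1 (no descendant of alpha in the set): holds — descendants of alpha are {mu}; none are in {eps, lam}.
Condition 2 (every backdoor path blocked by {eps, lam}):
  P1: blocked at fork node lam ∈ conditioning set.
  P2: blocked at fork node lam ∈ conditioning set.
  P3: blocked at fork node lam ∈ conditioning set.
  P4: blocked at fork node lam ∈ conditioning set.
  P5: blocked at fork node lam ∈ conditioning set.
  P6: open — no interior node is in the conditioning set.
{eps, lam} does not satisfy the backdoor criterion.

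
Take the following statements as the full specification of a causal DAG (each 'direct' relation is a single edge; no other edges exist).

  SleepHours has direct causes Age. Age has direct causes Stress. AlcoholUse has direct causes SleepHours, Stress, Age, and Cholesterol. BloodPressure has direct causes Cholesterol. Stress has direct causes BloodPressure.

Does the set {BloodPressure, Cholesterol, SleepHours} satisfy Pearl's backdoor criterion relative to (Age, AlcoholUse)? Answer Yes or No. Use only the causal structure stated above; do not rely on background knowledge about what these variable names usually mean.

No

Backdoor paths from Age to AlcoholUse (paths whose first edge points into Age):
  P1: Age <- Stress <- BloodPressure <- Cholesterol -> AlcoholUse
  P2: Age <- Stress -> AlcoholUse
Condition 1 (no descendant of Age in the set): FAILS — SleepHours is a descendant of Age.
Condition 2 (every backdoor path blocked by {BloodPressure, Cholesterol, SleepHours}):
  P1: blocked at chain node BloodPressure ∈ conditioning set.
  P2: open — no interior node is in the conditioning set.
{BloodPressure, Cholesterol, SleepHours} does not satisfy the backdoor criterion.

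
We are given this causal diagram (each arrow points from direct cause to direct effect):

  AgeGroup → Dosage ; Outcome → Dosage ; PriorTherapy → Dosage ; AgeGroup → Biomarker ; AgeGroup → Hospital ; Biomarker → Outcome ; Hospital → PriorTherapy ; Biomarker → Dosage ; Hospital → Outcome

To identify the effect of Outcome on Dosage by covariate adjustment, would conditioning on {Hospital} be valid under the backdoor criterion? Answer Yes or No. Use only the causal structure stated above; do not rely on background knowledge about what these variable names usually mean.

No

Backdoor paths from Outcome to Dosage (paths whose first edge points into Outcome):
  P1: Outcome <- Hospital <- AgeGroup -> Biomarker -> Dosage
  P2: Outcome <- Hospital <- AgeGroup -> Dosage
  P3: Outcome <- Hospital -> PriorTherapy -> Dosage
  P4: Outcome <- Biomarker <- AgeGroup -> Hospital -> PriorTherapy -> Dosage
  P5: Outcome <- Biomarker <- AgeGroup -> Dosage
  P6: Outcome <- Biomarker -> Dosage
Condition 1 (no descendant of Outcome in the set): holds — descendants of Outcome are {Dosage}; none are in {Hospital}.
Condition 2 (every backdoor path blocked by {Hospital}):
  P1: blocked at chain node Hospital ∈ conditioning set.
  P2: blocked at chain node Hospital ∈ conditioning set.
  P3: blocked at fork node Hospital ∈ conditioning set.
  P4: blocked at chain node Hospital ∈ conditioning set.
  P5: open — no interior node is in the conditioning set.
  P6: open — no interior node is in the conditioning set.
{Hospital} does not satisfy the backdoor criterion.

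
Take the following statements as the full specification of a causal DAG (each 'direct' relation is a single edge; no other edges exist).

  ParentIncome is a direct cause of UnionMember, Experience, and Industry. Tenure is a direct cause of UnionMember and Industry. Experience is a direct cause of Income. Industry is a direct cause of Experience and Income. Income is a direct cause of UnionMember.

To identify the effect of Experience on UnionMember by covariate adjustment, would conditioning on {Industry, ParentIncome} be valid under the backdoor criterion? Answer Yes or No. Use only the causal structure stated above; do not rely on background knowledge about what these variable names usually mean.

Backdoor paths from Experience to UnionMember (paths whose first edge points into Experience):
  P1: Experience <- ParentIncome -> Industry <- Tenure -> UnionMember
  P2: Experience <- ParentIncome -> Industry -> Income -> UnionMember
  P3: Experience <- ParentIncome -> UnionMember
  P4: Experience <- Industry <- ParentIncome -> UnionMember
  P5: Experience <- Industry <- Tenure -> UnionMember
  P6: Experience <- Industry -> Income -> UnionMember
Condition 1 (no descendant of Experience in the set): holds — descendants of Experience are {Income, UnionMember}; none are in {Industry, ParentIncome}.
Condition 2 (every backdoor path blocked by {Industry, ParentIncome}):
  P1: blocked at fork node ParentIncome ∈ conditioning set.
  P2: blocked at fork node ParentIncome ∈ conditioning set.
  P3: blocked at fork node ParentIncome ∈ conditioning set.
  P4: blocked at chain node Industry ∈ conditioning set.
  P5: blocked at chain node Industry ∈ conditioning set.
  P6: blocked at fork node Industry ∈ conditioning set.
{Industry, ParentIncome} satisfies the backdoor criterion.

Yes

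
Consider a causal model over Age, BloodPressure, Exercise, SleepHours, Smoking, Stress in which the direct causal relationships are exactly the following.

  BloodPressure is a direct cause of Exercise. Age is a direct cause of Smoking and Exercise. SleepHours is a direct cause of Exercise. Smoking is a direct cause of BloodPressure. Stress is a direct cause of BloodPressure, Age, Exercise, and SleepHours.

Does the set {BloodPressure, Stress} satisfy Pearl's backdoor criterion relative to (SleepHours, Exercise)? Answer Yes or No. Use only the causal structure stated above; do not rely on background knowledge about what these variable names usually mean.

Yes

Backdoor paths from SleepHours to Exercise (paths whose first edge points into SleepHours):
  P1: SleepHours <- Stress -> Age -> Smoking -> BloodPressure -> Exercise
  P2: SleepHours <- Stress -> Age -> Exercise
  P3: SleepHours <- Stress -> BloodPressure <- Smoking <- Age -> Exercise
  P4: SleepHours <- Stress -> BloodPressure -> Exercise
  P5: SleepHours <- Stress -> Exercise
Condition 1 (no descendant of SleepHours in the set): holds — descendants of SleepHours are {Exercise}; none are in {BloodPressure, Stress}.
Condition 2 (every backdoor path blocked by {BloodPressure, Stress}):
  P1: blocked at fork node Stress ∈ conditioning set.
  P2: blocked at fork node Stress ∈ conditioning set.
  P3: blocked at fork node Stress ∈ conditioning set.
  P4: blocked at fork node Stress ∈ conditioning set.
  P5: blocked at fork node Stress ∈ conditioning set.
{BloodPressure, Stress} satisfies the backdoor criterion.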